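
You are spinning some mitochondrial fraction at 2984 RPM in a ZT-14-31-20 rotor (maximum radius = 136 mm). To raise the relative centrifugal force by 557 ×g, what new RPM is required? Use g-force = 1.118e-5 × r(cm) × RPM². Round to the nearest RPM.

≈ 3545 RPM

r = 136 mm = 13.6 cm
Current RCF = 1.118 × 10⁻⁵ × 13.6 × (2984)² = 1.118 × 10⁻⁵ × 13.6 × 8,904,256 ≈ 1,353.9 × g
Target RCF = 1,353.9 + 557 = 1,910.9 × g
N² = 1,910.9 / (15.2048 × 10⁻⁵) = 12,567,742
N ≈ √12,567,742 ≈ 3,545.1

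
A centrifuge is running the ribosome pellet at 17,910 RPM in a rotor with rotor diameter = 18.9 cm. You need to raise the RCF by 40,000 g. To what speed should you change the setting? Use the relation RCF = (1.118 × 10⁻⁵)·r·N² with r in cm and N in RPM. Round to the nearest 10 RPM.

N₂ ≈ 26450 RPM

r = 18.9 / 2 = 9.45 cm
Current RCF = 1.118 × 10⁻⁵ × 9.45 × (17910)² = 1.118 × 10⁻⁵ × 9.45 × 320,768,100 ≈ 33,889.5 × g
Target RCF = 33,889.5 + 40,000 = 73,889.5 × g
N² = 73,889.5 / (10.5651 × 10⁻⁵) = 699,373,409
N ≈ √699,373,409 ≈ 26,445.7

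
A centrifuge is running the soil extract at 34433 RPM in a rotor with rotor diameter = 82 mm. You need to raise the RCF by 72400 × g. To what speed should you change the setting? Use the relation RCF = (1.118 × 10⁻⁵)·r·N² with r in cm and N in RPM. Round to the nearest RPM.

52584 RPM

r = 82 mm / 2 = 41 mm = 4.1 cm
Current RCF = 1.118 × 10⁻⁵ × 4.1 × (34433)² = 1.118 × 10⁻⁵ × 4.1 × 1,185,631,489 ≈ 54,347 × g
Target RCF = 54,347 + 72,400 = 126,747 × g
N² = 126,747 / (4.5838 × 10⁻⁵) = 2,765,107,553
N ≈ √2,765,107,553 ≈ 52,584.3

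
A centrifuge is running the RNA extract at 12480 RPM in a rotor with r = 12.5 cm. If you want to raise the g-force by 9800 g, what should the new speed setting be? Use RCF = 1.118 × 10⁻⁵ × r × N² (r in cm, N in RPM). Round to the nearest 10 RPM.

N₂ ≈ 15030 RPM

Current RCF = 1.118 × 10⁻⁵ × 12.5 × (12480)² = 1.118 × 10⁻⁵ × 12.5 × 155,750,400 ≈ 21,766.1 × g
Target RCF = 21,766.1 + 9,800 = 31,566.1 × g
N² = 31,566.1 / (13.975 × 10⁻⁵) = 225,875,492
N ≈ √225,875,492 ≈ 15,029.2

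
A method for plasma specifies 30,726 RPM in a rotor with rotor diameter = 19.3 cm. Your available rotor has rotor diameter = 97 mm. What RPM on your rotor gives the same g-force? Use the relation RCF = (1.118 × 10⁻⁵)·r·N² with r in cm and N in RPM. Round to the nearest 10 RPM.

Original rotor: r = 19.3 / 2 = 9.65 cm
RCF = 1.118 × 10⁻⁵ × r × N²
RCF_original = 1.118 × 10⁻⁵ × 9.65 × (30726)² = 1.118 × 10⁻⁵ × 9.65 × 944,087,076 ≈ 101,854.7 × g
Your rotor: r = 97 mm / 2 = 48.5 mm = 4.85 cm
101,854.7 = 1.118 × 10⁻⁵ × 4.85 × N²
N² = 101,854.7 / (5.4223 × 10⁻⁵) = 1,878,440,883
N ≈ √1,878,440,883 ≈ 43,341.0

43340 RPM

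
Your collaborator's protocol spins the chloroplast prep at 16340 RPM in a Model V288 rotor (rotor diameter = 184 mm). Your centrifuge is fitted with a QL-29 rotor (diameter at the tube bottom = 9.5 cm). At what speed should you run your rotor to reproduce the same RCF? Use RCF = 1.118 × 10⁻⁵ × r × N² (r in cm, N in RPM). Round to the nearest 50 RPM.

Original rotor: r = 184 mm / 2 = 92 mm = 9.2 cm
RCF_original = 1.118 × 10⁻⁵ × 9.2 × (16340)² = 1.118 × 10⁻⁵ × 9.2 × 266,995,600 ≈ 27,462.1 × g
Your rotor: r = 9.5 / 2 = 4.75 cm
27,462.1 = 1.118 × 10⁻⁵ × 4.75 × N²
N² = 27,462.1 / (5.3105 × 10⁻⁵) = 517,128,331
N ≈ √517,128,331 ≈ 22,740.5

≈ 22750 RPM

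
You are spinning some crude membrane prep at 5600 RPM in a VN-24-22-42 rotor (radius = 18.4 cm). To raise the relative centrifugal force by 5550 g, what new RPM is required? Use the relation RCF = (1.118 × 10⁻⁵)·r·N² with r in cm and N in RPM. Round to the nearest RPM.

7638 RPM

Current RCF = 1.118 × 10⁻⁵ × 18.4 × (5600)² = 1.118 × 10⁻⁵ × 18.4 × 31,360,000 ≈ 6,451.1 × g
Target RCF = 6,451.1 + 5,550 = 12,001.1 × g
N² = 12,001.1 / (20.5712 × 10⁻⁵) = 58,339,329
N ≈ √58,339,329 ≈ 7,638.0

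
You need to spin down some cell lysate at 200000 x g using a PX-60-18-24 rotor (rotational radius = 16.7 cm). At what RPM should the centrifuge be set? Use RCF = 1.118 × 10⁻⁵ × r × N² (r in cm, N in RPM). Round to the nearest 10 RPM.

N ≈ 32730 RPM

RCF = 1.118 × 10⁻⁵ × r × N²
200,000 = 1.118 × 10⁻⁵ × 16.7 × N²
N² = 200,000 / (18.6706 × 10⁻⁵) = 1,071,202,854
N ≈ √1,071,202,854 ≈ 32,729.2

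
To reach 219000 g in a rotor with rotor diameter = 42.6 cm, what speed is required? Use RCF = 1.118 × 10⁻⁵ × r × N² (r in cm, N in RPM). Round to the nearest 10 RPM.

N ≈ 30330 RPM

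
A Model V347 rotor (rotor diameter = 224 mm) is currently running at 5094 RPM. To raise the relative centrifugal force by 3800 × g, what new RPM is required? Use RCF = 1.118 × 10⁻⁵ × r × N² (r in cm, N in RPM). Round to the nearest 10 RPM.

≈ 7500 RPM

r = 224 mm / 2 = 112 mm = 11.2 cm
Current RCF = 1.118 × 10⁻⁵ × 11.2 × (5094)² = 1.118 × 10⁻⁵ × 11.2 × 25,948,836 ≈ 3,249.2 × g
Target RCF = 3,249.2 + 3,800 = 7,049.2 × g
N² = 7,049.2 / (12.5216 × 10⁻⁵) = 56,296,320
N ≈ √56,296,320 ≈ 7,503.1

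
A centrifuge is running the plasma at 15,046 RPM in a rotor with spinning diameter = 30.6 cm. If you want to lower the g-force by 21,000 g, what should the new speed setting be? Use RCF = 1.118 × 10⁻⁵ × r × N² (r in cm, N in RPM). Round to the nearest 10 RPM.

r = 30.6 / 2 = 15.3 cm
Current RCF = 1.118 × 10⁻⁵ × 15.3 × (15046)² = 1.118 × 10⁻⁵ × 15.3 × 226,382,116 ≈ 38,723.6 × g
Target RCF = 38,723.6 − 21,000 = 17,723.6 × g
N² = 17,723.6 / (17.1054 × 10⁻⁵) = 103,614,063
N ≈ √103,614,063 ≈ 10,179.1

10180 RPM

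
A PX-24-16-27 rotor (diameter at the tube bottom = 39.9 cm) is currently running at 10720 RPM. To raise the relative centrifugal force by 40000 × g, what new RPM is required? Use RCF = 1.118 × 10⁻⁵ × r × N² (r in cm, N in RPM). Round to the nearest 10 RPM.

N₂ ≈ 17150 RPM

r = 39.9 / 2 = 19.95 cm
Current RCF = 1.118 × 10⁻⁵ × 19.95 × (10720)² = 1.118 × 10⁻⁵ × 19.95 × 114,918,400 ≈ 25,631.5 × g
Target RCF = 25,631.5 + 40,000 = 65,631.5 × g
N² = 65,631.5 / (22.3041 × 10⁻⁵) = 294,257,558
N ≈ √294,257,558 ≈ 17,153.9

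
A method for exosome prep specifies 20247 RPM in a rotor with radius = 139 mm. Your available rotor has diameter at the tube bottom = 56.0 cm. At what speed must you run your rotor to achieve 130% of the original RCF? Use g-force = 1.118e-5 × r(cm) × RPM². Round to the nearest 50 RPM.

Original rotor: r = 139 mm = 13.9 cm
RCF = 1.118 × 10⁻⁵ × r × N²
RCF_original = 1.118 × 10⁻⁵ × 13.9 × (20247)² = 1.118 × 10⁻⁵ × 13.9 × 409,941,009 ≈ 63,705.7 × g
Target RCF = 1.3 × 63,705.7 ≈ 82,817.4 × g
Your rotor: r = 56.0 / 2 = 28 cm
82,817.4 = 1.118 × 10⁻⁵ × 28 × N²
N² = 82,817.4 / (31.304 × 10⁻⁵) = 264,558,523
N ≈ √264,558,523 ≈ 16,265.3

≈ 16250 RPM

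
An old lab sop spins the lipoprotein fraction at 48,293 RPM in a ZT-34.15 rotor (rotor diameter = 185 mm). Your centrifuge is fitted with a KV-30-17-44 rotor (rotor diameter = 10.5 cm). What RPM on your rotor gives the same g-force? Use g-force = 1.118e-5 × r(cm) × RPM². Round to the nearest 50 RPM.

≈ 64100 RPM

Original rotor: r = 185 mm / 2 = 92.5 mm = 9.25 cm
RCF = 1.118 × 10⁻⁵ × r × N²
RCF_original = 1.118 × 10⁻⁵ × 9.25 × (48293)² = 1.118 × 10⁻⁵ × 9.25 × 2,332,213,849 ≈ 241,185.9 × g
Your rotor: r = 10.5 / 2 = 5.25 cm
241,185.9 = 1.118 × 10⁻⁵ × 5.25 × N²
N² = 241,185.9 / (5.8695 × 10⁻⁵) = 4,109,138,768
N ≈ √4,109,138,768 ≈ 64,102.6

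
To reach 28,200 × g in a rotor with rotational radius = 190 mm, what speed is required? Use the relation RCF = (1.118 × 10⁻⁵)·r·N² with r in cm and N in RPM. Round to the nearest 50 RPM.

N ≈ 11500 RPM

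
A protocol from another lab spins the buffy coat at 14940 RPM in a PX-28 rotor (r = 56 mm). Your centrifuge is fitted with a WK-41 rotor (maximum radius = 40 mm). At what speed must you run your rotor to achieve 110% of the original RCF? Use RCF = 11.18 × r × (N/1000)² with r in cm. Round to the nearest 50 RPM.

18550 RPM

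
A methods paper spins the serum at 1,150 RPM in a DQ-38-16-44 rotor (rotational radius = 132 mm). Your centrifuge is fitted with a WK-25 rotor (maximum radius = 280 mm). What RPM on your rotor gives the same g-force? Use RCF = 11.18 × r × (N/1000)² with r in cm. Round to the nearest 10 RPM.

Original rotor: r = 132 mm = 13.2 cm
RCF_original = 11.18 × 13.2 × (1.15)² = 11.18 × 13.2 × 1.3225 ≈ 195.2 × g
Your rotor: r = 280 mm = 28.0 cm
195.2 = 11.18 × 28 × (N/1000)²
(N/1000)² = 195.2 / 313.04 = 0.6235625
N = 1000 × √0.6235625 ≈ 789.7

790 RPM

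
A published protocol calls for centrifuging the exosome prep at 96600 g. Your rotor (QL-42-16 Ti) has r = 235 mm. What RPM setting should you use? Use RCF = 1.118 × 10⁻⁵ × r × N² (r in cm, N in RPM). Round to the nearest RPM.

N ≈ 19175 RPM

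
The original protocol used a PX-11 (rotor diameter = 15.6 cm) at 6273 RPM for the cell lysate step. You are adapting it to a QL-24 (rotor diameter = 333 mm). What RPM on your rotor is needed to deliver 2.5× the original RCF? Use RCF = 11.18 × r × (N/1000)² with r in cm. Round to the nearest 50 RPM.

6800 RPM

Original rotor: r = 15.6 / 2 = 7.8 cm
RCF_original = 11.18 × 7.8 × (6.273)² = 11.18 × 7.8 × 39.350529 ≈ 3,431.5 × g
Target RCF = 2.5 × 3,431.5 ≈ 8,578.8 × g
Your rotor: r = 333 mm / 2 = 166.5 mm = 16.65 cm
8,578.8 = 11.18 × 16.65 × (N/1000)²
(N/1000)² = 8,578.8 / 186.147 = 46.08616
N = 1000 × √46.08616 ≈ 6,788.7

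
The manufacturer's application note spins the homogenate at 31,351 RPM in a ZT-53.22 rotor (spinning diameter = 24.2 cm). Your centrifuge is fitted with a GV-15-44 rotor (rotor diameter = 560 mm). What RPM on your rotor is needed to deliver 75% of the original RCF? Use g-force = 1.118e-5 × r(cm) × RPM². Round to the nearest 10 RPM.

≈ 17850 RPM

Original rotor: r = 24.2 / 2 = 12.1 cm
RCF_original = 1.118 × 10⁻⁵ × 12.1 × (31351)² = 1.118 × 10⁻⁵ × 12.1 × 982,885,201 ≈ 132,962.7 × g
Target RCF = 0.75 × 132,962.7 ≈ 99,722 × g
Your rotor: r = 560 mm / 2 = 280 mm = 28 cm
99,722 = 1.118 × 10⁻⁵ × 28 × N²
N² = 99,722 / (31.304 × 10⁻⁵) = 318,559,928
N ≈ √318,559,928 ≈ 17,848.2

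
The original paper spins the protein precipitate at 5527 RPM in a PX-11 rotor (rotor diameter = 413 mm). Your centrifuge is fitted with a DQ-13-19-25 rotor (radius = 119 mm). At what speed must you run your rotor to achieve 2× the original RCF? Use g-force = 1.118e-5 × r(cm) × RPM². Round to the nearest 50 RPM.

10300 RPM

Original rotor: r = 413 mm / 2 = 206.5 mm = 20.65 cm
RCF = 1.118 × 10⁻⁵ × r × N²
RCF_original = 1.118 × 10⁻⁵ × 20.65 × (5527)² = 1.118 × 10⁻⁵ × 20.65 × 30,547,729 ≈ 7,052.5 × g
Target RCF = 2 × 7,052.5 ≈ 14,105 × g
Your rotor: r = 119 mm = 11.9 cm
14,105 = 1.118 × 10⁻⁵ × 11.9 × N²
N² = 14,105 / (13.3042 × 10⁻⁵) = 106,019,152
N ≈ √106,019,152 ≈ 10,296.6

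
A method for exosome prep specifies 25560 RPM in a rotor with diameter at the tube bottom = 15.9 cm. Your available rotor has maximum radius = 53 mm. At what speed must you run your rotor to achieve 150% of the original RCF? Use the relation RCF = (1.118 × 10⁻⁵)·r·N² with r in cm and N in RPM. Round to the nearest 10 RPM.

Original rotor: r = 15.9 / 2 = 7.95 cm
RCF_original = 1.118 × 10⁻⁵ × 7.95 × (25560)² = 1.118 × 10⁻⁵ × 7.95 × 653,313,600 ≈ 58,067.2 × g
Target RCF = 1.5 × 58,067.2 ≈ 87,100.8 × g
Your rotor: r = 53 mm = 5.3 cm
87,100.8 = 1.118 × 10⁻⁵ × 5.3 × N²
N² = 87,100.8 / (5.9254 × 10⁻⁵) = 1,469,956,459
N ≈ √1,469,956,459 ≈ 38,340.0

38340 RPM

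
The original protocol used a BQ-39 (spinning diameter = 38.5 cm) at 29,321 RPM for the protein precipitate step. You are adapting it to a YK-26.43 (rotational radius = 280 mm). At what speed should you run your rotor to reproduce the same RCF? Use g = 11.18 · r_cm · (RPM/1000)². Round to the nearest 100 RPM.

Original rotor: r = 38.5 / 2 = 19.25 cm
RCF = 11.18 × r × (N/1000)²
RCF_original = 11.18 × 19.25 × (29.321)² = 11.18 × 19.25 × 859.721041 ≈ 185,024.9 × g
Your rotor: r = 280 mm = 28.0 cm
185,024.9 = 11.18 × 28 × (N/1000)²
(N/1000)² = 185,024.9 / 313.04 = 591.0583
N = 1000 × √591.0583 ≈ 24,311.7

≈ 24300 RPM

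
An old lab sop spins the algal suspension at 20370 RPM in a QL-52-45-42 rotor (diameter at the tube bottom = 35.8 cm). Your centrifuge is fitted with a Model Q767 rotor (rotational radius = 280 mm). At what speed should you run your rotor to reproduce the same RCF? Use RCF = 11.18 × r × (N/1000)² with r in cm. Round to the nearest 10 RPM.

Original rotor: r = 35.8 / 2 = 17.9 cm
RCF_original = 11.18 × 17.9 × (20.37)² = 11.18 × 17.9 × 414.9369 ≈ 83,038 × g
Your rotor: r = 280 mm = 28.0 cm
83,038 = 11.18 × 28 × (N/1000)²
(N/1000)² = 83,038 / 313.04 = 265.2632
N = 1000 × √265.2632 ≈ 16,286.9

16290 RPM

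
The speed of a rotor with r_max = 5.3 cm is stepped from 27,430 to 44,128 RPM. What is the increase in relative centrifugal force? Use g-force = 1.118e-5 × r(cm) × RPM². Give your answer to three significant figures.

70800 × g

RCF₁ = 1.118 × 10⁻⁵ × 5.3 × (27430)² = 1.118 × 10⁻⁵ × 5.3 × 752,404,900 ≈ 44,583 × g
RCF₂ = 1.118 × 10⁻⁵ × 5.3 × (44128)² = 1.118 × 10⁻⁵ × 5.3 × 1,947,280,384 ≈ 115,384.2 × g
Increase = 115,384.2 − 44,583 = 70,801.2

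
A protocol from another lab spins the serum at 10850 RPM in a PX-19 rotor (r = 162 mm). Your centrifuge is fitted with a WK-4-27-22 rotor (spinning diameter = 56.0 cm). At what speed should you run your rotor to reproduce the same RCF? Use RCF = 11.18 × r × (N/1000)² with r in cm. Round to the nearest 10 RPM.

Original rotor: r = 162 mm = 16.2 cm
RCF = 11.18 × r × (N/1000)²
RCF_original = 11.18 × 16.2 × (10.85)² = 11.18 × 16.2 × 117.7225 ≈ 21,321.4 × g
Your rotor: r = 56.0 / 2 = 28 cm
21,321.4 = 11.18 × 28 × (N/1000)²
(N/1000)² = 21,321.4 / 313.04 = 68.11078
N = 1000 × √68.11078 ≈ 8,252.9

≈ 8250 RPM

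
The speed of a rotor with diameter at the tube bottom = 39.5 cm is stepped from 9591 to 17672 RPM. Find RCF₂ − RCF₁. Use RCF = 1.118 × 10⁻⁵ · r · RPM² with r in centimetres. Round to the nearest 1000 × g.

r = 39.5 / 2 = 19.75 cm
RCF₁ = 1.118 × 10⁻⁵ × 19.75 × (9591)² = 1.118 × 10⁻⁵ × 19.75 × 91,987,281 ≈ 20,311.3 × g
RCF₂ = 1.118 × 10⁻⁵ × 19.75 × (17672)² = 1.118 × 10⁻⁵ × 19.75 × 312,299,584 ≈ 68,957.3 × g
Increase = 68,957.3 − 20,311.3 = 48,646

49000 × g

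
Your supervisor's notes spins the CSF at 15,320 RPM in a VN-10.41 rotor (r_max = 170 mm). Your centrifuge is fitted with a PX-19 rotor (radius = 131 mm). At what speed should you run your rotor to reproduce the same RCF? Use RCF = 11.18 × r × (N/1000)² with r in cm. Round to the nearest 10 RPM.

Original rotor: r = 170 mm = 17.0 cm
RCF_original = 11.18 × 17 × (15.32)² = 11.18 × 17 × 234.7024 ≈ 44,607.5 × g
Your rotor: r = 131 mm = 13.1 cm
44,607.5 = 11.18 × 13.1 × (N/1000)²
(N/1000)² = 44,607.5 / 146.458 = 304.5754
N = 1000 × √304.5754 ≈ 17,452.1

17450 RPM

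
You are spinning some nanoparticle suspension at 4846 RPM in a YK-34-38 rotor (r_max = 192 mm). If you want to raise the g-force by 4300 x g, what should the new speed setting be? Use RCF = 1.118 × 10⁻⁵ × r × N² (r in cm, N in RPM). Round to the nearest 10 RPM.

r = 192 mm = 19.2 cm
Current RCF = 1.118 × 10⁻⁵ × 19.2 × (4846)² = 1.118 × 10⁻⁵ × 19.2 × 23,483,716 ≈ 5,040.9 × g
Target RCF = 5,040.9 + 4,300 = 9,340.9 × g
N² = 9,340.9 / (21.4656 × 10⁻⁵) = 43,515,672
N ≈ √43,515,672 ≈ 6,596.6

N₂ ≈ 6600 RPM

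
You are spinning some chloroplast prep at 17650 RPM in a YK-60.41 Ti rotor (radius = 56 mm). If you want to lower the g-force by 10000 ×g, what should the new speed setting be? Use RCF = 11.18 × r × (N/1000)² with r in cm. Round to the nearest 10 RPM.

r = 56 mm = 5.6 cm
Current RCF = 11.18 × 5.6 × (17.65)² = 11.18 × 5.6 × 311.5225 ≈ 19,503.8 × g
Target RCF = 19,503.8 − 10,000 = 9,503.8 × g
(N/1000)² = 9,503.8 / 62.608 = 151.7985
N = 1000 × √151.7985 ≈ 12,320.7

≈ 12320 RPM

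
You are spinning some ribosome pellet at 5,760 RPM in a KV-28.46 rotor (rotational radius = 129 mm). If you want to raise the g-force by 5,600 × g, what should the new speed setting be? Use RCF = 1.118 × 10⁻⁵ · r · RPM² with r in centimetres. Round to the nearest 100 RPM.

N₂ ≈ 8500 RPM

r = 129 mm = 12.9 cm
Current RCF = 1.118 × 10⁻⁵ × 12.9 × (5760)² = 1.118 × 10⁻⁵ × 12.9 × 33,177,600 ≈ 4,784.9 × g
Target RCF = 4,784.9 + 5,600 = 10,384.9 × g
N² = 10,384.9 / (14.4222 × 10⁻⁵) = 72,006,351
N ≈ √72,006,351 ≈ 8,485.7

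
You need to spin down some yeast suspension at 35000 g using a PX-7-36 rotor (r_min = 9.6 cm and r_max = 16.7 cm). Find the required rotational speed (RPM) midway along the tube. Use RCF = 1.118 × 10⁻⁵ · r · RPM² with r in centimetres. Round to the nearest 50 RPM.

15450 RPM

r_avg = (9.6 + 16.7) / 2 = 13.15 cm
RCF = 1.118 × 10⁻⁵ × r × N²
35,000 = 1.118 × 10⁻⁵ × 13.15 × N²
N² = 35,000 / (14.7017 × 10⁻⁵) = 238,067,706
N ≈ √238,067,706 ≈ 15,429.4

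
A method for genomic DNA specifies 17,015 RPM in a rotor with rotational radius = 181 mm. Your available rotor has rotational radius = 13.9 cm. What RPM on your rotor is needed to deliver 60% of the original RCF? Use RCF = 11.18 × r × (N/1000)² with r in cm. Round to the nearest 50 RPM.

Original rotor: r = 181 mm = 18.1 cm
RCF = 11.18 × r × (N/1000)²
RCF_original = 11.18 × 18.1 × (17.015)² = 11.18 × 18.1 × 289.510225 ≈ 58,584.7 × g
Target RCF = 0.6 × 58,584.7 ≈ 35,150.8 × g
35,150.8 = 11.18 × 13.9 × (N/1000)²
(N/1000)² = 35,150.8 / 155.402 = 226.1927
N = 1000 × √226.1927 ≈ 15,039.7

15050 RPM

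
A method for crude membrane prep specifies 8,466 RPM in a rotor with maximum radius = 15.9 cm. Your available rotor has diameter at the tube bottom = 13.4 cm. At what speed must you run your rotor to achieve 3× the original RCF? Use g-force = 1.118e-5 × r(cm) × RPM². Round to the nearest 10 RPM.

RCF_original = 1.118 × 10⁻⁵ × 15.9 × (8466)² = 1.118 × 10⁻⁵ × 15.9 × 71,673,156 ≈ 12,740.8 × g
Target RCF = 3 × 12,740.8 ≈ 38,222.4 × g
Your rotor: r = 13.4 / 2 = 6.7 cm
38,222.4 = 1.118 × 10⁻⁵ × 6.7 × N²
N² = 38,222.4 / (7.4906 × 10⁻⁵) = 510,271,540
N ≈ √510,271,540 ≈ 22,589.2

22590 RPM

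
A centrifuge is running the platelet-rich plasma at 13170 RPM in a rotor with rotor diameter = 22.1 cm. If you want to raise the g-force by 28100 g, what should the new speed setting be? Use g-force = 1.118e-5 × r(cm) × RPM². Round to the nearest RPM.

N₂ ≈ 20023 RPM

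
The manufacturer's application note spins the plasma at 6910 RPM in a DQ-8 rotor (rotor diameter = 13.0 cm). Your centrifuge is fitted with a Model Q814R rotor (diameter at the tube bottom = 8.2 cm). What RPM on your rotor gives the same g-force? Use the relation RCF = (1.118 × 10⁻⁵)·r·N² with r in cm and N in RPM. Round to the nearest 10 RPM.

Original rotor: r = 13.0 / 2 = 6.5 cm
RCF = 1.118 × 10⁻⁵ × r × N²
RCF_original = 1.118 × 10⁻⁵ × 6.5 × (6910)² = 1.118 × 10⁻⁵ × 6.5 × 47,748,100 ≈ 3,469.9 × g
Your rotor: r = 8.2 / 2 = 4.1 cm
3,469.9 = 1.118 × 10⁻⁵ × 4.1 × N²
N² = 3,469.9 / (4.5838 × 10⁻⁵) = 75,699,202
N ≈ √75,699,202 ≈ 8,700.5

≈ 8700 RPM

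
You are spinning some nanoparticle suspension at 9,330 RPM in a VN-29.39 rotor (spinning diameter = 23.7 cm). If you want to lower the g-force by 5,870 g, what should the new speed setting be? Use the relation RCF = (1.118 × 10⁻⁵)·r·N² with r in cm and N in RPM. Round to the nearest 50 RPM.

r = 23.7 / 2 = 11.85 cm
Current RCF = 1.118 × 10⁻⁵ × 11.85 × (9330)² = 1.118 × 10⁻⁵ × 11.85 × 87,048,900 ≈ 11,532.5 × g
Target RCF = 11,532.5 − 5,870 = 5,662.5 × g
N² = 5,662.5 / (13.2483 × 10⁻⁵) = 42,741,333
N ≈ √42,741,333 ≈ 6,537.7

6550 RPM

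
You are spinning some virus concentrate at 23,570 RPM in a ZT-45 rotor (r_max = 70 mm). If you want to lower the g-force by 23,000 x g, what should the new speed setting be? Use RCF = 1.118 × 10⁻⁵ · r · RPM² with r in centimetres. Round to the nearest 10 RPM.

≈ 16180 RPM

r = 70 mm = 7.0 cm
Current RCF = 1.118 × 10⁻⁵ × 7 × (23570)² = 1.118 × 10⁻⁵ × 7 × 555,544,900 ≈ 43,476.9 × g
Target RCF = 43,476.9 − 23,000 = 20,476.9 × g
N² = 20,476.9 / (7.826 × 10⁻⁵) = 261,652,185
N ≈ √261,652,185 ≈ 16,175.7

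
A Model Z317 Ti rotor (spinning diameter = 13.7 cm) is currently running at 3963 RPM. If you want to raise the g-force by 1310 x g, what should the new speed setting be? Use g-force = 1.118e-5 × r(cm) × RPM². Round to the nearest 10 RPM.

r = 13.7 / 2 = 6.85 cm
Current RCF = 1.118 × 10⁻⁵ × 6.85 × (3963)² = 1.118 × 10⁻⁵ × 6.85 × 15,705,369 ≈ 1,202.8 × g
Target RCF = 1,202.8 + 1,310 = 2,512.8 × g
N² = 2,512.8 / (7.6583 × 10⁻⁵) = 32,811,459
N ≈ √32,811,459 ≈ 5,728.1

5730 RPM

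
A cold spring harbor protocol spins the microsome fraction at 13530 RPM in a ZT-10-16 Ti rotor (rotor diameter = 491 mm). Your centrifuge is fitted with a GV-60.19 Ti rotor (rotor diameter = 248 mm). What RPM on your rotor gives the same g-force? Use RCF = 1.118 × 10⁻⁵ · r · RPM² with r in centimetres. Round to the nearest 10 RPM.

≈ 19040 RPM

Original rotor: r = 491 mm / 2 = 245.5 mm = 24.55 cm
RCF_original = 1.118 × 10⁻⁵ × 24.55 × (13530)² = 1.118 × 10⁻⁵ × 24.55 × 183,060,900 ≈ 50,244.5 × g
Your rotor: r = 248 mm / 2 = 124 mm = 12.4 cm
50,244.5 = 1.118 × 10⁻⁵ × 12.4 × N²
N² = 50,244.5 / (13.8632 × 10⁻⁵) = 362,430,752
N ≈ √362,430,752 ≈ 19,037.6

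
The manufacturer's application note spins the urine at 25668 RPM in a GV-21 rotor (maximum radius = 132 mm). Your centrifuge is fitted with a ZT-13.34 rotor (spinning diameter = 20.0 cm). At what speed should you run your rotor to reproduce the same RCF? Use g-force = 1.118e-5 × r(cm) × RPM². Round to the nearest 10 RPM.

≈ 29490 RPM

Original rotor: r = 132 mm = 13.2 cm
RCF = 1.118 × 10⁻⁵ × r × N²
RCF_original = 1.118 × 10⁻⁵ × 13.2 × (25668)² = 1.118 × 10⁻⁵ × 13.2 × 658,846,224 ≈ 97,229.9 × g
Your rotor: r = 20.0 / 2 = 10 cm
97,229.9 = 1.118 × 10⁻⁵ × 10 × N²
N² = 97,229.9 / (11.18 × 10⁻⁵) = 869,677,102
N ≈ √869,677,102 ≈ 29,490.3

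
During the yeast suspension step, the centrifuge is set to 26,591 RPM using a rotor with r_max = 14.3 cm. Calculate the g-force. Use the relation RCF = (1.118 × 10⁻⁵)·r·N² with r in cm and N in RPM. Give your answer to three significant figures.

RCF = 1.118 × 10⁻⁵ × r × N²
RCF = 1.118 × 10⁻⁵ × 14.3 × (26591)² = 1.118 × 10⁻⁵ × 14.3 × 707,081,281 ≈ 113,043.9 × g

RCF ≈ 113000 g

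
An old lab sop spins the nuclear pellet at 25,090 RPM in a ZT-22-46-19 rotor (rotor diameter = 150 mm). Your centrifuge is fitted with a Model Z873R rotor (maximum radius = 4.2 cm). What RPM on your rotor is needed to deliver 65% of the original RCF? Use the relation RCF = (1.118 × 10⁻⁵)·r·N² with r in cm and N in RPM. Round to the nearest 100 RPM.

27000 RPM

Original rotor: r = 150 mm / 2 = 75 mm = 7.5 cm
RCF_original = 1.118 × 10⁻⁵ × 7.5 × (25090)² = 1.118 × 10⁻⁵ × 7.5 × 629,508,100 ≈ 52,784.3 × g
Target RCF = 0.65 × 52,784.3 ≈ 34,309.8 × g
34,309.8 = 1.118 × 10⁻⁵ × 4.2 × N²
N² = 34,309.8 / (4.6956 × 10⁻⁵) = 730,679,785
N ≈ √730,679,785 ≈ 27,031.1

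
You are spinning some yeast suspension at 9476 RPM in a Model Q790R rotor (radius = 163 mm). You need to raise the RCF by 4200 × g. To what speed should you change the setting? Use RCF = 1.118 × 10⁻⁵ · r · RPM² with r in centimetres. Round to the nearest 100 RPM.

10600 RPM

r = 163 mm = 16.3 cm
Current RCF = 1.118 × 10⁻⁵ × 16.3 × (9476)² = 1.118 × 10⁻⁵ × 16.3 × 89,794,576 ≈ 16,363.6 × g
Target RCF = 16,363.6 + 4,200 = 20,563.6 × g
N² = 20,563.6 / (18.2234 × 10⁻⁵) = 112,841,731
N ≈ √112,841,731 ≈ 10,622.7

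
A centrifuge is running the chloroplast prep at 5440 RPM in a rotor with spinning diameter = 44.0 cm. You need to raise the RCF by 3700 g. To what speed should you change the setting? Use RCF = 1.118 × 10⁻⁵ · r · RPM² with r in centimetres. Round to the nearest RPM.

r = 44.0 / 2 = 22 cm
Current RCF = 1.118 × 10⁻⁵ × 22 × (5440)² = 1.118 × 10⁻⁵ × 22 × 29,593,600 ≈ 7,278.8 × g
Target RCF = 7,278.8 + 3,700 = 10,978.8 × g
N² = 10,978.8 / (24.596 × 10⁻⁵) = 44,636,526
N ≈ √44,636,526 ≈ 6,681.1

6681 RPM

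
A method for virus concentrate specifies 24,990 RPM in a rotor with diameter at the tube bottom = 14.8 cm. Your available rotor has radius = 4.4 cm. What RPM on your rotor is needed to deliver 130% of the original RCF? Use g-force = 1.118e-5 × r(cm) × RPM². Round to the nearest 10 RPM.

Original rotor: r = 14.8 / 2 = 7.4 cm
RCF_original = 1.118 × 10⁻⁵ × 7.4 × (24990)² = 1.118 × 10⁻⁵ × 7.4 × 624,500,100 ≈ 51,666.1 × g
Target RCF = 1.3 × 51,666.1 ≈ 67,165.9 × g
67,165.9 = 1.118 × 10⁻⁵ × 4.4 × N²
N² = 67,165.9 / (4.9192 × 10⁻⁵) = 1,365,382,583
N ≈ √1,365,382,583 ≈ 36,951.1

36950 RPM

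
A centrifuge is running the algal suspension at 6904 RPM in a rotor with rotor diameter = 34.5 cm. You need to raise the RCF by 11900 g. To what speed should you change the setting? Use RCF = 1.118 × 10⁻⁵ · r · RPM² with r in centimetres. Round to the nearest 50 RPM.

10450 RPM

r = 34.5 / 2 = 17.25 cm
Current RCF = 1.118 × 10⁻⁵ × 17.25 × (6904)² = 1.118 × 10⁻⁵ × 17.25 × 47,665,216 ≈ 9,192.5 × g
Target RCF = 9,192.5 + 11,900 = 21,092.5 × g
N² = 21,092.5 / (19.2855 × 10⁻⁵) = 109,369,734
N ≈ √109,369,734 ≈ 10,458.0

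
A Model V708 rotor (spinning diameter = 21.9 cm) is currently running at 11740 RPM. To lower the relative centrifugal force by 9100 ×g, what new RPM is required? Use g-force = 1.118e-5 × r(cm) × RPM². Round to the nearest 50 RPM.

r = 21.9 / 2 = 10.95 cm
Current RCF = 1.118 × 10⁻⁵ × 10.95 × (11740)² = 1.118 × 10⁻⁵ × 10.95 × 137,827,600 ≈ 16,873 × g
Target RCF = 16,873 − 9,100 = 7,773 × g
N² = 7,773 / (12.2421 × 10⁻⁵) = 63,494,008
N ≈ √63,494,008 ≈ 7,968.3

≈ 7950 RPM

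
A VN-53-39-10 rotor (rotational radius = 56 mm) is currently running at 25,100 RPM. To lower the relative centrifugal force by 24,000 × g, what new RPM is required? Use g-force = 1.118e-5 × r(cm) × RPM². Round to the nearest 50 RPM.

r = 56 mm = 5.6 cm
Current RCF = 1.118 × 10⁻⁵ × 5.6 × (25100)² = 1.118 × 10⁻⁵ × 5.6 × 630,010,000 ≈ 39,443.7 × g
Target RCF = 39,443.7 − 24,000 = 15,443.7 × g
N² = 15,443.7 / (6.2608 × 10⁻⁵) = 246,672,949
N ≈ √246,672,949 ≈ 15,705.8

15700 RPM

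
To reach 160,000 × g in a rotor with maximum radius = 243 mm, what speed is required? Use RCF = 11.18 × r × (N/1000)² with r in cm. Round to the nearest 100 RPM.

≈ 24300 RPM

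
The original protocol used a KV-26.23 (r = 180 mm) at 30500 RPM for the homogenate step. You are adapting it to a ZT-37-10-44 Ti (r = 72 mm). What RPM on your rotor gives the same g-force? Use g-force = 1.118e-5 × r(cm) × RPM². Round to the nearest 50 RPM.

≈ 48200 RPM

Original rotor: r = 180 mm = 18.0 cm
RCF = 1.118 × 10⁻⁵ × r × N²
RCF_original = 1.118 × 10⁻⁵ × 18 × (30500)² = 1.118 × 10⁻⁵ × 18 × 930,250,000 ≈ 187,203.5 × g
Your rotor: r = 72 mm = 7.2 cm
187,203.5 = 1.118 × 10⁻⁵ × 7.2 × N²
N² = 187,203.5 / (8.0496 × 10⁻⁵) = 2,325,624,876
N ≈ √2,325,624,876 ≈ 48,224.7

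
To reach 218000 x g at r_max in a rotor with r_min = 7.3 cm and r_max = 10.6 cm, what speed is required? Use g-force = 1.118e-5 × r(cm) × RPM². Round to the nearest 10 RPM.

Use r_max = 10.6 cm.
218,000 = 1.118 × 10⁻⁵ × 10.6 × N²
N² = 218,000 / (11.8508 × 10⁻⁵) = 1,839,538,259
N ≈ √1,839,538,259 ≈ 42,889.8

N ≈ 42890 RPM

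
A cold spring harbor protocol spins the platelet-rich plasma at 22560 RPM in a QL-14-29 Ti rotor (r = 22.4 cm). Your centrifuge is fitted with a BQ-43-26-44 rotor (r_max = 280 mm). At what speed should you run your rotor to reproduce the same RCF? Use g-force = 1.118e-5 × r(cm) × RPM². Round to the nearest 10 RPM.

RCF_original = 1.118 × 10⁻⁵ × 22.4 × (22560)² = 1.118 × 10⁻⁵ × 22.4 × 508,953,600 ≈ 127,458.3 × g
Your rotor: r = 280 mm = 28.0 cm
127,458.3 = 1.118 × 10⁻⁵ × 28 × N²
N² = 127,458.3 / (31.304 × 10⁻⁵) = 407,162,982
N ≈ √407,162,982 ≈ 20,178.3

20180 RPM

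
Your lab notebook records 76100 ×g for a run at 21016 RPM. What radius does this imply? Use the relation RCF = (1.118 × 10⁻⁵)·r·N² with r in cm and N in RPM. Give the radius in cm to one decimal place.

r ≈ 15.4 cm

RCF = 1.118 × 10⁻⁵ × r × N²
76100 = 1.118 × 10⁻⁵ × r × (21016)²
r = 76100 / (1.118 × 10⁻⁵ × 441,672,256) = 76100 / 4937.896 ≈ 15.411 cm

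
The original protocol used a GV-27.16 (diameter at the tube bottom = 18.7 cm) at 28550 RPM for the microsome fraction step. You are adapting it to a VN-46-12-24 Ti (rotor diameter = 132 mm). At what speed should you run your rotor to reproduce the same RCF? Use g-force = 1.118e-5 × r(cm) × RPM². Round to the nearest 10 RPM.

Original rotor: r = 18.7 / 2 = 9.35 cm
RCF_original = 1.118 × 10⁻⁵ × 9.35 × (28550)² = 1.118 × 10⁻⁵ × 9.35 × 815,102,500 ≈ 85,205.1 × g
Your rotor: r = 132 mm / 2 = 66 mm = 6.6 cm
85,205.1 = 1.118 × 10⁻⁵ × 6.6 × N²
N² = 85,205.1 / (7.3788 × 10⁻⁵) = 1,154,728,411
N ≈ √1,154,728,411 ≈ 33,981.3

33980 RPM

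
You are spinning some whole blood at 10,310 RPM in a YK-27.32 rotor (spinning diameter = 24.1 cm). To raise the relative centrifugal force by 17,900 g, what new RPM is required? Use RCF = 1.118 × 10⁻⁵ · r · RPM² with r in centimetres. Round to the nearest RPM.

≈ 15465 RPM

r = 24.1 / 2 = 12.05 cm
Current RCF = 1.118 × 10⁻⁵ × 12.05 × (10310)² = 1.118 × 10⁻⁵ × 12.05 × 106,296,100 ≈ 14,320.1 × g
Target RCF = 14,320.1 + 17,900 = 32,220.1 × g
N² = 32,220.1 / (13.4719 × 10⁻⁵) = 239,165,225
N ≈ √239,165,225 ≈ 15,465.0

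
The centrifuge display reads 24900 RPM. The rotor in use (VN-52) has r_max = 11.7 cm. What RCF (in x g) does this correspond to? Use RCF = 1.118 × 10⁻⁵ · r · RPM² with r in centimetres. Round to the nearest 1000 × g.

≈ 81000 x g

RCF = 1.118 × 10⁻⁵ × r × N²
RCF = 1.118 × 10⁻⁵ × 11.7 × (24900)² = 1.118 × 10⁻⁵ × 11.7 × 620,010,000 ≈ 81,101 × g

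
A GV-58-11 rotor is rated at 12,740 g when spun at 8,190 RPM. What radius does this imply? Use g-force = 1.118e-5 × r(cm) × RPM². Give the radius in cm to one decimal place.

≈ 17.0 cm

12740 = 1.118 × 10⁻⁵ × r × (8190)²
r = 12740 / (1.118 × 10⁻⁵ × 67,076,100) = 12740 / 749.9108 ≈ 16.989 cm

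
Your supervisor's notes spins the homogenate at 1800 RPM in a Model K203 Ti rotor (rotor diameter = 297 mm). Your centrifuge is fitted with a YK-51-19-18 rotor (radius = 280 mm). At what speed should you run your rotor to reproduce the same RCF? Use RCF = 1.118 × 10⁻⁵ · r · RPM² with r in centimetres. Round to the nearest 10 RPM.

Original rotor: r = 297 mm / 2 = 148.5 mm = 14.85 cm
RCF_original = 1.118 × 10⁻⁵ × 14.85 × (1800)² = 1.118 × 10⁻⁵ × 14.85 × 3,240,000 ≈ 537.9 × g
Your rotor: r = 280 mm = 28.0 cm
537.9 = 1.118 × 10⁻⁵ × 28 × N²
N² = 537.9 / (31.304 × 10⁻⁵) = 1,718,311
N ≈ √1,718,311 ≈ 1,310.8

1310 RPM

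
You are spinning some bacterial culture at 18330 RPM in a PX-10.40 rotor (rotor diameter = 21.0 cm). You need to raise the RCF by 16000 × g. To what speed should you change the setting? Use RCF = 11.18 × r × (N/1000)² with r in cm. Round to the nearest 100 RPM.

≈ 21700 RPM

r = 21.0 / 2 = 10.5 cm
Current RCF = 11.18 × 10.5 × (18.33)² = 11.18 × 10.5 × 335.9889 ≈ 39,441.7 × g
Target RCF = 39,441.7 + 16,000 = 55,441.7 × g
(N/1000)² = 55,441.7 / 117.39 = 472.2864
N = 1000 × √472.2864 ≈ 21,732.2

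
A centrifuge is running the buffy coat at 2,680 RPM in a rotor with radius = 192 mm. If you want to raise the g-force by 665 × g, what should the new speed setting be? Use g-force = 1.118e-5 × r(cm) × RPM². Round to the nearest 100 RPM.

N₂ ≈ 3200 RPM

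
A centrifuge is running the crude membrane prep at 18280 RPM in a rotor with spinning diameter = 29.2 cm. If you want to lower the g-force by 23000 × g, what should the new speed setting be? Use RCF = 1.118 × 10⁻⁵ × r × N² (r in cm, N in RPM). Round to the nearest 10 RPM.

r = 29.2 / 2 = 14.6 cm
Current RCF = 1.118 × 10⁻⁵ × 14.6 × (18280)² = 1.118 × 10⁻⁵ × 14.6 × 334,158,400 ≈ 54,544 × g
Target RCF = 54,544 − 23,000 = 31,544 × g
N² = 31,544 / (16.3228 × 10⁻⁵) = 193,251,158
N ≈ √193,251,158 ≈ 13,901.5

13900 RPM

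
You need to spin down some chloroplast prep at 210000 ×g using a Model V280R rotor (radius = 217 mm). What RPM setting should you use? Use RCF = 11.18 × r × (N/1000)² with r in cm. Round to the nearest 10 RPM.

N ≈ 29420 RPM

r = 217 mm = 21.7 cm
210,000 = 11.18 × 21.7 × (N/1000)²
(N/1000)² = 210,000 / 242.606 = 865.601
N = 1000 × √865.601 ≈ 29,421.1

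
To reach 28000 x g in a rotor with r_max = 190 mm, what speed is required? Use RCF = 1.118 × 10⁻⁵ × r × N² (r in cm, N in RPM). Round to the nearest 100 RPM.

r = 190 mm = 19.0 cm
RCF = 1.118 × 10⁻⁵ × r × N²
28,000 = 1.118 × 10⁻⁵ × 19 × N²
N² = 28,000 / (21.242 × 10⁻⁵) = 131,814,330
N ≈ √131,814,330 ≈ 11,481.0

11500 RPM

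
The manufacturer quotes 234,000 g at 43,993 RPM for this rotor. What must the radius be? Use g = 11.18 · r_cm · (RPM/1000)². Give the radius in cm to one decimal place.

≈ 10.8 cm

RCF = 11.18 × r × (N/1000)²
234000 = 11.18 × r × (43.993)²
r = 234000 / (11.18 × 1935.384049) = 234000 / 21637.59 ≈ 10.815 cm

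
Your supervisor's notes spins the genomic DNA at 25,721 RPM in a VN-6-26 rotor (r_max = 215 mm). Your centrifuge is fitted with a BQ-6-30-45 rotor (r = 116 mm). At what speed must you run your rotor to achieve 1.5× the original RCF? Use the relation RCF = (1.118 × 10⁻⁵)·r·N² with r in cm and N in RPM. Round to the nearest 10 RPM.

Original rotor: r = 215 mm = 21.5 cm
RCF_original = 1.118 × 10⁻⁵ × 21.5 × (25721)² = 1.118 × 10⁻⁵ × 21.5 × 661,569,841 ≈ 159,021.5 × g
Target RCF = 1.5 × 159,021.5 ≈ 238,532.2 × g
Your rotor: r = 116 mm = 11.6 cm
238,532.2 = 1.118 × 10⁻⁵ × 11.6 × N²
N² = 238,532.2 / (12.9688 × 10⁻⁵) = 1,839,277,343
N ≈ √1,839,277,343 ≈ 42,886.8

≈ 42890 RPM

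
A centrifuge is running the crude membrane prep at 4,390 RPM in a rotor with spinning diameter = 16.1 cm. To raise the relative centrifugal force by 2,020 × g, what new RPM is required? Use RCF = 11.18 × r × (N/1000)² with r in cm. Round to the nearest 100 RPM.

N₂ ≈ 6500 RPM

r = 16.1 / 2 = 8.05 cm
Current RCF = 11.18 × 8.05 × (4.39)² = 11.18 × 8.05 × 19.2721 ≈ 1,734.5 × g
Target RCF = 1,734.5 + 2,020 = 3,754.5 × g
(N/1000)² = 3,754.5 / 89.999 = 41.71713
N = 1000 × √41.71713 ≈ 6,458.9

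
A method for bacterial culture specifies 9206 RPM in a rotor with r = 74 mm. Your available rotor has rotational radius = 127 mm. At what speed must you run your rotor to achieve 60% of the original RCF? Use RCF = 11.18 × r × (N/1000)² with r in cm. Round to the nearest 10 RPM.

≈ 5440 RPM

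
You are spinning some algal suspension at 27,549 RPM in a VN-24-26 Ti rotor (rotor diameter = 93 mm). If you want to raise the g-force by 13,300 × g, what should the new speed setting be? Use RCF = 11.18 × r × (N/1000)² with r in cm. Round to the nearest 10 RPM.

N₂ ≈ 31860 RPM

r = 93 mm / 2 = 46.5 mm = 4.65 cm
Current RCF = 11.18 × 4.65 × (27.549)² = 11.18 × 4.65 × 758.947401 ≈ 39,455.4 × g
Target RCF = 39,455.4 + 13,300 = 52,755.4 × g
(N/1000)² = 52,755.4 / 51.987 = 1014.781
N = 1000 × √1014.781 ≈ 31,855.6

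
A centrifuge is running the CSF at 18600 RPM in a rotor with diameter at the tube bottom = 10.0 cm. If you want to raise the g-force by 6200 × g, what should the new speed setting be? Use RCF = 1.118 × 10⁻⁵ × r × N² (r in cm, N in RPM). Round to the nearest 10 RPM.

r = 10.0 / 2 = 5 cm
Current RCF = 1.118 × 10⁻⁵ × 5 × (18600)² = 1.118 × 10⁻⁵ × 5 × 345,960,000 ≈ 19,339.2 × g
Target RCF = 19,339.2 + 6,200 = 25,539.2 × g
N² = 25,539.2 / (5.59 × 10⁻⁵) = 456,872,987
N ≈ √456,872,987 ≈ 21,374.6

N₂ ≈ 21370 RPM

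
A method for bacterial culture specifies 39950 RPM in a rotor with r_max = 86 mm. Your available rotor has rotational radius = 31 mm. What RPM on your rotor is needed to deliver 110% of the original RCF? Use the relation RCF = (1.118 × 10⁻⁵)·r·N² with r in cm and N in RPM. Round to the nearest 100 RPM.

Original rotor: r = 86 mm = 8.6 cm
RCF_original = 1.118 × 10⁻⁵ × 8.6 × (39950)² = 1.118 × 10⁻⁵ × 8.6 × 1,596,002,500 ≈ 153,452.4 × g
Target RCF = 1.1 × 153,452.4 ≈ 168,797.6 × g
Your rotor: r = 31 mm = 3.1 cm
168,797.6 = 1.118 × 10⁻⁵ × 3.1 × N²
N² = 168,797.6 / (3.4658 × 10⁻⁵) = 4,870,379,133
N ≈ √4,870,379,133 ≈ 69,788.1

≈ 69800 RPM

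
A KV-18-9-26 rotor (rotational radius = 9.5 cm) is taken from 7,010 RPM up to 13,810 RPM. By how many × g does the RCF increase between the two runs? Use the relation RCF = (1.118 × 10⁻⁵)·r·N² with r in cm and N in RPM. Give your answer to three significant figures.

RCF₁ = 1.118 × 10⁻⁵ × 9.5 × (7010)² = 1.118 × 10⁻⁵ × 9.5 × 49,140,100 ≈ 5,219.2 × g
RCF₂ = 1.118 × 10⁻⁵ × 9.5 × (13810)² = 1.118 × 10⁻⁵ × 9.5 × 190,716,100 ≈ 20,256 × g
Increase = 20,256 − 5,219.2 = 15,036.8

≈ 15000 × g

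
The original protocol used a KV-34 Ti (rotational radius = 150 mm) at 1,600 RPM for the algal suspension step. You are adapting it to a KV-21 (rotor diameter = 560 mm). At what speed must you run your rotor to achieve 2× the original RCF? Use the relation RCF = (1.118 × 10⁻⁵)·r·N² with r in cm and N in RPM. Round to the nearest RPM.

≈ 1656 RPM

Original rotor: r = 150 mm = 15.0 cm
RCF_original = 1.118 × 10⁻⁵ × 15 × (1600)² = 1.118 × 10⁻⁵ × 15 × 2,560,000 ≈ 429.3 × g
Target RCF = 2 × 429.3 ≈ 858.6 × g
Your rotor: r = 560 mm / 2 = 280 mm = 28 cm
858.6 = 1.118 × 10⁻⁵ × 28 × N²
N² = 858.6 / (31.304 × 10⁻⁵) = 2,742,780
N ≈ √2,742,780 ≈ 1,656.1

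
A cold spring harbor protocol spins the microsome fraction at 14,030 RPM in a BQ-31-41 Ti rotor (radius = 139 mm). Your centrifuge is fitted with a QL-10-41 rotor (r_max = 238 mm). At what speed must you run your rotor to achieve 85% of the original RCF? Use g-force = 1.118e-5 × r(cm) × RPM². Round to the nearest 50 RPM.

≈ 9900 RPM

Original rotor: r = 139 mm = 13.9 cm
RCF_original = 1.118 × 10⁻⁵ × 13.9 × (14030)² = 1.118 × 10⁻⁵ × 13.9 × 196,840,900 ≈ 30,589.5 × g
Target RCF = 0.85 × 30,589.5 ≈ 26,001.1 × g
Your rotor: r = 238 mm = 23.8 cm
26,001.1 = 1.118 × 10⁻⁵ × 23.8 × N²
N² = 26,001.1 / (26.6084 × 10⁻⁵) = 97,717,638
N ≈ √97,717,638 ≈ 9,885.2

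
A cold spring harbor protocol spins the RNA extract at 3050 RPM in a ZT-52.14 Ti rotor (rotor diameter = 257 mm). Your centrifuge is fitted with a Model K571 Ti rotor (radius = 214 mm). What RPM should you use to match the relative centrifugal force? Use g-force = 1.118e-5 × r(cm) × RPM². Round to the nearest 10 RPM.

≈ 2360 RPM

Original rotor: r = 257 mm / 2 = 128.5 mm = 12.85 cm
RCF_original = 1.118 × 10⁻⁵ × 12.85 × (3050)² = 1.118 × 10⁻⁵ × 12.85 × 9,302,500 ≈ 1,336.4 × g
Your rotor: r = 214 mm = 21.4 cm
1,336.4 = 1.118 × 10⁻⁵ × 21.4 × N²
N² = 1,336.4 / (23.9252 × 10⁻⁵) = 5,585,742
N ≈ √5,585,742 ≈ 2,363.4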